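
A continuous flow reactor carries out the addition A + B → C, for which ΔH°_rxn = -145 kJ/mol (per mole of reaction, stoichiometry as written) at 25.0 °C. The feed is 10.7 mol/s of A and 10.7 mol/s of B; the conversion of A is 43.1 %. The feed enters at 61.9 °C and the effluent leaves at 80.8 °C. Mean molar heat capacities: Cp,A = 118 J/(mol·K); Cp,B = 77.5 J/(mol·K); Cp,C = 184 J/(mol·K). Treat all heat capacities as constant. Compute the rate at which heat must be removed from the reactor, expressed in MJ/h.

Q_out = 2280 MJ/h

Extent of reaction ξ = 0.431 × 10.7 = 4.6117 mol/s
Reaction term: ξ·ΔH°_rxn = 4.6117 × -145 = -668.7 kJ/s
Sensible, feed 61.9→25 °C: -77.189 kJ/s
Outlet flows (mol/s): A 6.0883, B 6.0883, C 4.6117
Sensible, products 25→80.8 °C: 113.77 kJ/s
Q = ΔH = -632.12 kJ/s = -632.12 kW
Heat removed = 2275.6 MJ/h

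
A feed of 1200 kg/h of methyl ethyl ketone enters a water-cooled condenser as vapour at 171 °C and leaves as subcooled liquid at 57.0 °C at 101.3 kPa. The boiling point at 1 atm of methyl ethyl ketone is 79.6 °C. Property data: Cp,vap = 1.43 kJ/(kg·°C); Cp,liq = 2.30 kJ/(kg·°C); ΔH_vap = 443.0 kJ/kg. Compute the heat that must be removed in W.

vapour 171→79.6 °C: -130.7 kJ/kg
condensation at 79.6 °C: -443 kJ/kg
liquid 79.6→57.0 °C: -51.98 kJ/kg
Δh = -130.7 + -443 + -51.98 = -625.68 kJ/kg
Q = ṁ·Δh = 1200 kg/h × -625.68 kJ/kg = -750820 kJ/h
|Q| = 208.56 kW = 208560 W

Q_c = 209000 W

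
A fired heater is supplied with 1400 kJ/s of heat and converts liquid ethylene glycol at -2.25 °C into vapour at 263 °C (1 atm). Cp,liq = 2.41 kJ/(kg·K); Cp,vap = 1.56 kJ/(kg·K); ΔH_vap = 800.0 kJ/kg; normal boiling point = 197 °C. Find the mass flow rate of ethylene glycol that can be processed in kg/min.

Δh = 2.41×(197−-2.25) + 800.0 + 1.56×(263−197) = 1383.2 kJ/kg
Q = 1400 kJ/s = 1400 kJ/s = 84000 kJ/min
ṁ = Q/Δh = 84000 / 1383.2 = 60.731 kg/min

ṁ = 60.7 kg/min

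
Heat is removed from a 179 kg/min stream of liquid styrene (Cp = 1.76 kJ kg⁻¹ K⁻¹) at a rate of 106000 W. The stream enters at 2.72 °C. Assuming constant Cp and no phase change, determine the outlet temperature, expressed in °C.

Q = 106000 W = 6360 kJ/min
ΔT = Q/(ṁ·Cp) = 6360/(179×1.76) = 20.188 K
T_out = 2.72 − 20.188 = -17.468 °C

T_out = -17.5 °C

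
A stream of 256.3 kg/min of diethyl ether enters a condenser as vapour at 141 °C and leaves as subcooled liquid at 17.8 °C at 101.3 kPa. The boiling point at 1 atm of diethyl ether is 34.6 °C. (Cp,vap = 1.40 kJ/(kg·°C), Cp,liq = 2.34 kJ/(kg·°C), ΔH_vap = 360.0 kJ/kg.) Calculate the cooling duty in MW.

vapour 141→34.6 °C: -148.96 kJ/kg
condensation at 34.6 °C: -360 kJ/kg
liquid 34.6→17.8 °C: -39.312 kJ/kg
Δh = -148.96 + -360 + -39.312 = -548.27 kJ/kg
Q = ṁ·Δh = 256.3 kg/min × -548.27 kJ/kg = -140520 kJ/min
|Q| = 2342 kW = 2.342 MW

Q_c = 2.34 MW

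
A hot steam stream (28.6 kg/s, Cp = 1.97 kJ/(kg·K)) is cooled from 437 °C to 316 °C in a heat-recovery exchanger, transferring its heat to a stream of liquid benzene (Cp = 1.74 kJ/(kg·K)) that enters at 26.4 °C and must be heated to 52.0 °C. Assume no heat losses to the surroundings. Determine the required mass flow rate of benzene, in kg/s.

ṁ_c = 153 kg/s

Heat released by hot stream: Q = 28.6 × 1.97 × (437 − 316) = 6817.4 kJ/s
Energy balance on cold side (adiabatic exchanger): Q = ṁ_c·Cp_c·(T_c,out − T_c,in)
ṁ_c = 6817.4 / [1.74 × (52.0 − 26.4)] = 153.05 kg/s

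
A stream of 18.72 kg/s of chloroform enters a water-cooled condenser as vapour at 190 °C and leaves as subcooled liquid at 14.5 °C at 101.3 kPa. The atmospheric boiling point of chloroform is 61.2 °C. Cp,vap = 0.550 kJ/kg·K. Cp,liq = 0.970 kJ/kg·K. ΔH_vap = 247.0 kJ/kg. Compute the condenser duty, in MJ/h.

vapour 190→61.2 °C: -70.84 kJ/kg
condensation at 61.2 °C: -247 kJ/kg
liquid 61.2→14.5 °C: -45.299 kJ/kg
Δh = -70.84 + -247 + -45.299 = -363.14 kJ/kg
Q = ṁ·Δh = 18.72 kg/s × -363.14 kJ/kg = -6798 kJ/s
|Q| = 6798 kW = 24473 MJ/h

Q_c = 24500 MJ/h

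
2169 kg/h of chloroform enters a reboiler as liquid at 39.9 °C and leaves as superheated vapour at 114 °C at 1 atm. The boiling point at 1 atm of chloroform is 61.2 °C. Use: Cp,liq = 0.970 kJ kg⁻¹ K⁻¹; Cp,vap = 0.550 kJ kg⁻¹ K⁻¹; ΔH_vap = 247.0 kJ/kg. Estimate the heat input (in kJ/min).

Q = 10700 kJ/min

liquid 39.9→61.2 °C: 20.661 kJ/kg
vaporisation at 61.2 °C: 247 kJ/kg
vapour 61.2→114 °C: 29.04 kJ/kg
Δh = 20.661 + 247 + 29.04 = 296.7 kJ/kg
Q = ṁ·Δh = 2169 kg/h × 296.7 kJ/kg = 643540 kJ/h
|Q| = 178.76 kW = 10726 kJ/min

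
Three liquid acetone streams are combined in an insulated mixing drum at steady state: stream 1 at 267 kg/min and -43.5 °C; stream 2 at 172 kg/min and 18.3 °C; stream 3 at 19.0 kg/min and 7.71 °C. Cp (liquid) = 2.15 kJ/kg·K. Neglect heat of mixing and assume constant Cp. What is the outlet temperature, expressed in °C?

T_out = -18.2 °C

No heat crosses the boundary, so H_out = H_in.
T_out = Σ ṁᵢCp,ᵢTᵢ / Σ ṁᵢCp,ᵢ
      = -17889 / 984.7 = -18.167 °C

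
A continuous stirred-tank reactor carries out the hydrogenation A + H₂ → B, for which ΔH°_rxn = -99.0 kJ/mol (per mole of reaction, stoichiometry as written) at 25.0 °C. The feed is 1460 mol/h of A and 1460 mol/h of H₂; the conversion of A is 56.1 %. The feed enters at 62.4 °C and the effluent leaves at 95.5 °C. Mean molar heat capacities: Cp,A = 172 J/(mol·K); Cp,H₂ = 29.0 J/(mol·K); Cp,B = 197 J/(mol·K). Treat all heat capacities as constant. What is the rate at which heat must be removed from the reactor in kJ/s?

Extent of reaction ξ = 0.561 × 1460 = 819.06 mol/h
Reaction term: ξ·ΔH°_rxn = 819.06 × -99.0 = -81087 kJ/h
Sensible, feed 62.4→25 °C: -10975 kJ/h
Outlet flows (mol/h): A 640.94, H₂ 640.94, B 819.06
Sensible, products 25→95.5 °C: 20458 kJ/h
Q = ΔH = -71604 kJ/h = -19.89 kW
Heat removed = 19.89 kJ/s

Q_out = 19.9 kJ/s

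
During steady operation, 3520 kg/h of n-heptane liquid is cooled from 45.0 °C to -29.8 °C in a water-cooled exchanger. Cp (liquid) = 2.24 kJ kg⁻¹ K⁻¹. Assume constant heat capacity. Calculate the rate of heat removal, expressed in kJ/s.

Q = ṁ·Cp·ΔT = 3520 × 2.24 × (-29.8 − 45.0) = -589780 kJ/h
Converting: 589780 / 3600 s = 163.83 kW

Q_c = 164 kJ/s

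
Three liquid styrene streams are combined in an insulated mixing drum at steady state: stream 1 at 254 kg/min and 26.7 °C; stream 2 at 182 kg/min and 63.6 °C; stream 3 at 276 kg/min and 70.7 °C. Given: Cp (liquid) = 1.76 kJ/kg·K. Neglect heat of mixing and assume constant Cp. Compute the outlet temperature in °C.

No heat crosses the boundary, so H_out = H_in.
T_out = Σ ṁᵢCp,ᵢTᵢ / Σ ṁᵢCp,ᵢ
      = 66652 / 1253.1 = 53.188 °C

T_out = 53.2 °C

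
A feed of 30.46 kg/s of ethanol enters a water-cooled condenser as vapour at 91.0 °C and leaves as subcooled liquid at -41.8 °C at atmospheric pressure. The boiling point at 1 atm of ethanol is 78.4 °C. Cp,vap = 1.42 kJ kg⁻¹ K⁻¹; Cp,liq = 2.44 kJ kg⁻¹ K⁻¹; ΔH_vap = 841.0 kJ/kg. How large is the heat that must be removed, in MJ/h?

Q_c = 126000 MJ/h

vapour 91.0→78.4 °C: -17.892 kJ/kg
condensation at 78.4 °C: -841 kJ/kg
liquid 78.4→-41.8 °C: -293.29 kJ/kg
Δh = -17.892 + -841 + -293.29 = -1152.2 kJ/kg
Q = ṁ·Δh = 30.46 kg/s × -1152.2 kJ/kg = -35095 kJ/s
|Q| = 35095 kW = 126340 MJ/h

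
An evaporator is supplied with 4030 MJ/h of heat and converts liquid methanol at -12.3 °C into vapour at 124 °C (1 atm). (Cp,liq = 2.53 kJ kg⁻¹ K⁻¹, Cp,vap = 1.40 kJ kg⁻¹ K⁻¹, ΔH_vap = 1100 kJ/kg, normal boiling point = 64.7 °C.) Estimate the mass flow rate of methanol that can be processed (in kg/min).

Δh = 2.53×(64.7−-12.3) + 1100 + 1.40×(124−64.7) = 1377.8 kJ/kg
Q = 4030 MJ/h = 1119.4 kJ/s = 67167 kJ/min
ṁ = Q/Δh = 67167 / 1377.8 = 48.748 kg/min

ṁ = 48.7 kg/min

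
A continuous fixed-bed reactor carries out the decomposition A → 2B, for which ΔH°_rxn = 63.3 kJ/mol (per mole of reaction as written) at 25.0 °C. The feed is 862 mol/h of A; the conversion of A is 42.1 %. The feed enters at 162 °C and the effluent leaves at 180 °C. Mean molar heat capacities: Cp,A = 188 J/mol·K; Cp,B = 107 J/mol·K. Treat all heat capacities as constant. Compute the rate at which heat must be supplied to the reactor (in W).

Q_in = 7600 W

Extent of reaction ξ = 0.421 × 862 = 362.9 mol/h
Reaction term: ξ·ΔH°_rxn = 362.9 × 63.3 = 22972 kJ/h
Sensible, feed 162→25 °C: -22202 kJ/h
Outlet flows (mol/h): A 499.1, B 725.8
Sensible, products 25→180 °C: 26581 kJ/h
Q = ΔH = 27351 kJ/h = 7.5976 kW
Heat supplied = 7597.6 W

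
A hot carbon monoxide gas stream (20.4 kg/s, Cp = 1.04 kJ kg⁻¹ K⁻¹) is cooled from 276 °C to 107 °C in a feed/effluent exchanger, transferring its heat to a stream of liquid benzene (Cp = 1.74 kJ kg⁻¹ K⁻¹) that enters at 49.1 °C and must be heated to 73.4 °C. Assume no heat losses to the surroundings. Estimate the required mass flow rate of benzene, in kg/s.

ṁ_c = 84.8 kg/s

Heat released by hot stream: Q = 20.4 × 1.04 × (276 − 107) = 3585.5 kJ/s
Energy balance on cold side (adiabatic exchanger): Q = ṁ_c·Cp_c·(T_c,out − T_c,in)
ṁ_c = 3585.5 / [1.74 × (73.4 − 49.1)] = 84.8 kg/s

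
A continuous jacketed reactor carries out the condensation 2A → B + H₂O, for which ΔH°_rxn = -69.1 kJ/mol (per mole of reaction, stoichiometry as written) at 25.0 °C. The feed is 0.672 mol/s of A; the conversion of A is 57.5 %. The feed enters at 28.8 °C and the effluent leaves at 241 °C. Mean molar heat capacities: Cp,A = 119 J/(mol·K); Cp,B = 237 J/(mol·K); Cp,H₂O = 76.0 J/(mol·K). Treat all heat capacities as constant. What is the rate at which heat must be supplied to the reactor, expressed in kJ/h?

Extent of reaction ξ = 0.575 × 0.672 / 2 = 0.1932 mol/s
Reaction term: ξ·ΔH°_rxn = 0.1932 × -69.1 = -13.35 kJ/s
Sensible, feed 28.8→25 °C: -0.30388 kJ/s
Outlet flows (mol/s): A 0.2856, B 0.1932, H₂O 0.1932
Sensible, products 25→241 °C: 20.403 kJ/s
Q = ΔH = 6.7489 kJ/s = 6.7489 kW
Heat supplied = 24296 kJ/h

Q_in = 24300 kJ/h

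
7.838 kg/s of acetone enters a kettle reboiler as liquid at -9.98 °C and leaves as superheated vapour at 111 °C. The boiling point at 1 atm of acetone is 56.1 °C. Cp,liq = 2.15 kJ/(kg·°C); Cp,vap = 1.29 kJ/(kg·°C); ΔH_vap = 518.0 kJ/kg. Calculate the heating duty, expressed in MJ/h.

liquid -9.98→56.1 °C: 142.07 kJ/kg
vaporisation at 56.1 °C: 518 kJ/kg
vapour 56.1→111 °C: 70.821 kJ/kg
Δh = 142.07 + 518 + 70.821 = 730.89 kJ/kg
Q = ṁ·Δh = 7.838 kg/s × 730.89 kJ/kg = 5728.7 kJ/s
|Q| = 5728.7 kW = 20623 MJ/h

Q = 20600 MJ/h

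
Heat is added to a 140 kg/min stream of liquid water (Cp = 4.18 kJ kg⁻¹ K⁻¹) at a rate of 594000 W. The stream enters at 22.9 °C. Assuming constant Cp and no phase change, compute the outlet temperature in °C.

T_out = 83.8 °C

Q = 594000 W = 35640 kJ/min
ΔT = Q/(ṁ·Cp) = 35640/(140×4.18) = 60.902 K
T_out = 22.9 + 60.902 = 83.802 °C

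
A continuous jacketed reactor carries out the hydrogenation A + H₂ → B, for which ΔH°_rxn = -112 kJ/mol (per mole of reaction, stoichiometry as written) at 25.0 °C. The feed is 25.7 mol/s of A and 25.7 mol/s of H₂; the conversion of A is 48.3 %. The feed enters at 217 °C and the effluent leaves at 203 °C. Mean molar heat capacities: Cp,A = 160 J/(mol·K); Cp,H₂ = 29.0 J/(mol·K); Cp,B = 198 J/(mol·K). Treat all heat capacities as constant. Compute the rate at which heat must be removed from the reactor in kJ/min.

Extent of reaction ξ = 0.483 × 25.7 = 12.413 mol/s
Reaction term: ξ·ΔH°_rxn = 12.413 × -112 = -1390.3 kJ/s
Sensible, feed 217→25 °C: -932.6 kJ/s
Outlet flows (mol/s): A 13.287, H₂ 13.287, B 12.413
Sensible, products 25→203 °C: 884.49 kJ/s
Q = ΔH = -1438.4 kJ/s = -1438.4 kW
Heat removed = 86303 kJ/min

Q_out = 86300 kJ/min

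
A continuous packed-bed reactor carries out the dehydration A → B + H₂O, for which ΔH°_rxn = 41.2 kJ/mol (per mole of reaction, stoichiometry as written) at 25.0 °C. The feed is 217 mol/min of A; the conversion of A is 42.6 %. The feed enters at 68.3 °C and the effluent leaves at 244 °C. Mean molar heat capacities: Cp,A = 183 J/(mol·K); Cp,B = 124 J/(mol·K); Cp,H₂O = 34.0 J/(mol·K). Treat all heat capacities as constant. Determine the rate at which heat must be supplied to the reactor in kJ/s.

Extent of reaction ξ = 0.426 × 217 = 92.442 mol/min
Reaction term: ξ·ΔH°_rxn = 92.442 × 41.2 = 3808.6 kJ/min
Sensible, feed 68.3→25 °C: -1719.5 kJ/min
Outlet flows (mol/min): A 124.56, B 92.442, H₂O 92.442
Sensible, products 25→244 °C: 8190.6 kJ/min
Q = ΔH = 10280 kJ/min = 171.33 kW
Heat supplied = 171.33 kJ/s

Q_in = 171 kJ/s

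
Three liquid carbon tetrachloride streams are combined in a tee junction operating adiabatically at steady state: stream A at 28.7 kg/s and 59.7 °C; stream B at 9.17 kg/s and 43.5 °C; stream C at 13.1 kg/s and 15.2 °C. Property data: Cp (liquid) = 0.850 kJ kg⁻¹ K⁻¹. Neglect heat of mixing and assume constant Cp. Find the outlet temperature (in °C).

Energy balance with Q = 0: Σ ṁᵢCp,ᵢ(T_out − Tᵢ) = 0
Σ ṁᵢCp,ᵢTᵢ = 28.7×0.850×59.7 + 9.17×0.850×43.5 + 13.1×0.850×15.2 = 1964.7
Σ ṁᵢCp,ᵢ = 28.7×0.850 + 9.17×0.850 + 13.1×0.850 = 43.325
T_out = 1964.7 / 43.325 = 45.348 °C

T_out = 45.3 °C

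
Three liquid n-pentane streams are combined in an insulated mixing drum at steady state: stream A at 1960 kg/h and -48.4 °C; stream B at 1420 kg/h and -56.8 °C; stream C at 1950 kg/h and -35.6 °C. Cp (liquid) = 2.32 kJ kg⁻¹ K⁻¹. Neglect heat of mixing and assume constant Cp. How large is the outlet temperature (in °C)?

Energy balance with Q = 0: Σ ṁᵢCp,ᵢ(T_out − Tᵢ) = 0
T_out = Σ ṁᵢCp,ᵢTᵢ / Σ ṁᵢCp,ᵢ
      = -568260 / 12366 = -45.955 °C

T_out = -46.0 °C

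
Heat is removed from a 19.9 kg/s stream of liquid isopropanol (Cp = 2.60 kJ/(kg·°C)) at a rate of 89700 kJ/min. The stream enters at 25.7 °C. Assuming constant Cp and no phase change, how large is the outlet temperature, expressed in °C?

Q = 89700 kJ/min = 1495 kJ/s
ΔT = Q/(ṁ·Cp) = 1495/(19.9×2.60) = 28.894 K
T_out = 25.7 − 28.894 = -3.1945 °C

T_out = -3.19 °C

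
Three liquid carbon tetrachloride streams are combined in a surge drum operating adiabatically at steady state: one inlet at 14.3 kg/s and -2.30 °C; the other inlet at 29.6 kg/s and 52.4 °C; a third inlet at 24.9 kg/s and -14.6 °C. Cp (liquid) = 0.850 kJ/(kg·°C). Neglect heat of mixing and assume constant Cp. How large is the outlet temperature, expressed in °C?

No heat crosses the boundary, so H_out = H_in.
Σ ṁᵢCp,ᵢTᵢ = 14.3×0.850×-2.30 + 29.6×0.850×52.4 + 24.9×0.850×-14.6 = 981.42
Σ ṁᵢCp,ᵢ = 14.3×0.850 + 29.6×0.850 + 24.9×0.850 = 58.48
T_out = 981.42 / 58.48 = 16.782 °C

T_out = 16.8 °C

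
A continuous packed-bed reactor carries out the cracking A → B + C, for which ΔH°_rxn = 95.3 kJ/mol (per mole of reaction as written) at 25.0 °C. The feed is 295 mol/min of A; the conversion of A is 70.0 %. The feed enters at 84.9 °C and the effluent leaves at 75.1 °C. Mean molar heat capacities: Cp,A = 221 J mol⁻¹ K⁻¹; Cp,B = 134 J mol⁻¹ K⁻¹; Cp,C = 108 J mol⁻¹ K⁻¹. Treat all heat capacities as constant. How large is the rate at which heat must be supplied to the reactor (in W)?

Extent of reaction ξ = 0.700 × 295 = 206.5 mol/min
Reaction term: ξ·ΔH°_rxn = 206.5 × 95.3 = 19679 kJ/min
Sensible, feed 84.9→25 °C: -3905.2 kJ/min
Outlet flows (mol/min): A 88.5, B 206.5, C 206.5
Sensible, products 25→75.1 °C: 3483.5 kJ/min
Q = ΔH = 19258 kJ/min = 320.96 kW
Heat supplied = 320960 W

Q_in = 321000 W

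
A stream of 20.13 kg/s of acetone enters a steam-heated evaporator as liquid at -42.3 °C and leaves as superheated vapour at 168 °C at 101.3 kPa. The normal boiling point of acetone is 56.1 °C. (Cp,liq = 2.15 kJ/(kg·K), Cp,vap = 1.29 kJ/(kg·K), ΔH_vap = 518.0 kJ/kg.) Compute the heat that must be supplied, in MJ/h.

Q = 63300 MJ/h

liquid -42.3→56.1 °C: 211.56 kJ/kg
vaporisation at 56.1 °C: 518 kJ/kg
vapour 56.1→168 °C: 144.35 kJ/kg
Δh = 211.56 + 518 + 144.35 = 873.91 kJ/kg
Q = ṁ·Δh = 20.13 kg/s × 873.91 kJ/kg = 17592 kJ/s
|Q| = 17592 kW = 63331 MJ/h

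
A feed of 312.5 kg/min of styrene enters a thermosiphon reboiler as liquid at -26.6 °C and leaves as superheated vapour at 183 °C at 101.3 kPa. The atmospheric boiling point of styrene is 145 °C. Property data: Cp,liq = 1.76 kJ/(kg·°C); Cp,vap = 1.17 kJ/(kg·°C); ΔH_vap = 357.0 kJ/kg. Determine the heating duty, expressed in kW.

Q = 3660 kW

liquid -26.6→145 °C: 302.02 kJ/kg
vaporisation at 145 °C: 357 kJ/kg
vapour 145→183 °C: 44.46 kJ/kg
Δh = 302.02 + 357 + 44.46 = 703.48 kJ/kg
Q = ṁ·Δh = 312.5 kg/min × 703.48 kJ/kg = 219840 kJ/min
|Q| = 3663.9 kW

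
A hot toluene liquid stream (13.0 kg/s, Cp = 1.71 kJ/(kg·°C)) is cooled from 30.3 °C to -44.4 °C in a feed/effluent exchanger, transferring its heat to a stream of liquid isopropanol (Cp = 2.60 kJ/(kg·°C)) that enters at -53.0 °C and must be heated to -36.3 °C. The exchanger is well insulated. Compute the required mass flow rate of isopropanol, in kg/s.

Heat released by hot stream: Q = 13.0 × 1.71 × (30.3 − -44.4) = 1660.6 kJ/s
Energy balance on cold side (adiabatic exchanger): Q = ṁ_c·Cp_c·(T_c,out − T_c,in)
ṁ_c = 1660.6 / [2.60 × (-36.3 − -53.0)] = 38.245 kg/s

ṁ_c = 38.2 kg/s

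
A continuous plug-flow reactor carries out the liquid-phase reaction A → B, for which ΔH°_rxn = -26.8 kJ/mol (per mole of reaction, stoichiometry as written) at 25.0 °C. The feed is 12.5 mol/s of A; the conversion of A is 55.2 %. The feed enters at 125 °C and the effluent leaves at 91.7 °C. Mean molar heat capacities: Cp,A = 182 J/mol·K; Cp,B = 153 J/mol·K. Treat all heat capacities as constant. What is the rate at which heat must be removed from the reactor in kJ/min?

Q_out = 16400 kJ/min

Extent of reaction ξ = 0.552 × 12.5 = 6.9 mol/s
Reaction term: ξ·ΔH°_rxn = 6.9 × -26.8 = -184.92 kJ/s
Sensible, feed 125→25 °C: -227.5 kJ/s
Outlet flows (mol/s): A 5.6, B 6.9
Sensible, products 25→91.7 °C: 138.4 kJ/s
Q = ΔH = -274.02 kJ/s = -274.02 kW
Heat removed = 16441 kJ/min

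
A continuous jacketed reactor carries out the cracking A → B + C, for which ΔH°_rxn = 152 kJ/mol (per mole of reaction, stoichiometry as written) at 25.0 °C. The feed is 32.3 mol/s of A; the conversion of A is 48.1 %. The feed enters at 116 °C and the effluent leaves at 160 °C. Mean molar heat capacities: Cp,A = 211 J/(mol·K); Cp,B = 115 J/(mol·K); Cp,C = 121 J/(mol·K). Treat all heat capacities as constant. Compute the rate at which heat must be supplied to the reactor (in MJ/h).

Q_in = 9770 MJ/h

Extent of reaction ξ = 0.481 × 32.3 = 15.536 mol/s
Reaction term: ξ·ΔH°_rxn = 15.536 × 152 = 2361.5 kJ/s
Sensible, feed 116→25 °C: -620.19 kJ/s
Outlet flows (mol/s): A 16.764, B 15.536, C 15.536
Sensible, products 25→160 °C: 972.5 kJ/s
Q = ΔH = 2713.8 kJ/s = 2713.8 kW
Heat supplied = 9769.8 MJ/h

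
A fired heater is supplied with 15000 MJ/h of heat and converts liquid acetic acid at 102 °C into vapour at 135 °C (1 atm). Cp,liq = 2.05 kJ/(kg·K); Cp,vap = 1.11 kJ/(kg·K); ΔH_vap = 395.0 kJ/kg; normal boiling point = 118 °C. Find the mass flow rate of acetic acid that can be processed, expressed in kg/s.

Δh = 2.05×(118−102) + 395.0 + 1.11×(135−118) = 446.67 kJ/kg
Q = 15000 MJ/h = 4166.7 kJ/s = 4166.7 kJ/s
ṁ = Q/Δh = 4166.7 / 446.67 = 9.3283 kg/s

ṁ = 9.33 kg/s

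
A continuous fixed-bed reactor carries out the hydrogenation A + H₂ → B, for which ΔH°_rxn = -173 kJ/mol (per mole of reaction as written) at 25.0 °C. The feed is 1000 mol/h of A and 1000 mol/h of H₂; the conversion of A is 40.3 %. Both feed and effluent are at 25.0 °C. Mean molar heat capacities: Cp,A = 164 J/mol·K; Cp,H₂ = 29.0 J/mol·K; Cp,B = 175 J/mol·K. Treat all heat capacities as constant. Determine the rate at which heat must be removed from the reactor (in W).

Q_out = 19400 W

Extent of reaction ξ = 0.403 × 1000 = 403 mol/h
Reaction term: ξ·ΔH°_rxn = 403 × -173 = -69719 kJ/h
Q = ΔH = -69719 kJ/h = -19.366 kW
Heat removed = 19366 W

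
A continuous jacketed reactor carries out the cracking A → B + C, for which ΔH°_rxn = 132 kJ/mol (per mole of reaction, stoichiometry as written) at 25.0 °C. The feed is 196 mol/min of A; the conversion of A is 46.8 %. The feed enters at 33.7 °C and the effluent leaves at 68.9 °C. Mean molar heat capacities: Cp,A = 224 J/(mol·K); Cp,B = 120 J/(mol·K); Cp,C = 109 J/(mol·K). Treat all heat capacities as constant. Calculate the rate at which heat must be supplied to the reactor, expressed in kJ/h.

Extent of reaction ξ = 0.468 × 196 = 91.728 mol/min
Reaction term: ξ·ΔH°_rxn = 91.728 × 132 = 12108 kJ/min
Sensible, feed 33.7→25 °C: -381.96 kJ/min
Outlet flows (mol/min): A 104.27, B 91.728, C 91.728
Sensible, products 25→68.9 °C: 1947.5 kJ/min
Q = ΔH = 13674 kJ/min = 227.89 kW
Heat supplied = 820420 kJ/h

Q_in = 820000 kJ/h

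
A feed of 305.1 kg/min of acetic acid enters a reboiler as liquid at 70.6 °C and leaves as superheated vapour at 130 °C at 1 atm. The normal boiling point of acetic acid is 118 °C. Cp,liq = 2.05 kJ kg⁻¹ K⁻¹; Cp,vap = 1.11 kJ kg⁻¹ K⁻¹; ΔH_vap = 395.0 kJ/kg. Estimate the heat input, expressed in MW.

liquid 70.6→118 °C: 97.17 kJ/kg
vaporisation at 118 °C: 395 kJ/kg
vapour 118→130 °C: 13.32 kJ/kg
Δh = 97.17 + 395 + 13.32 = 505.49 kJ/kg
Q = ṁ·Δh = 305.1 kg/min × 505.49 kJ/kg = 154220 kJ/min
|Q| = 2570.4 kW = 2.5704 MW

Q = 2.57 MW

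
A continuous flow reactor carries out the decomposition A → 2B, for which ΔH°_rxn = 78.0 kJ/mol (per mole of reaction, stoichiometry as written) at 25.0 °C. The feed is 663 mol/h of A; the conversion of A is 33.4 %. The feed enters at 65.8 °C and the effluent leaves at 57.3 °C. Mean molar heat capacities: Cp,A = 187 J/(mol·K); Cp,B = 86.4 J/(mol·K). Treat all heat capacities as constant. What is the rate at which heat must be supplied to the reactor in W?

Q_in = 4480 W

Extent of reaction ξ = 0.334 × 663 = 221.44 mol/h
Reaction term: ξ·ΔH°_rxn = 221.44 × 78.0 = 17272 kJ/h
Sensible, feed 65.8→25 °C: -5058.4 kJ/h
Outlet flows (mol/h): A 441.56, B 442.88
Sensible, products 25→57.3 °C: 3903 kJ/h
Q = ΔH = 16117 kJ/h = 4.477 kW
Heat supplied = 4477 W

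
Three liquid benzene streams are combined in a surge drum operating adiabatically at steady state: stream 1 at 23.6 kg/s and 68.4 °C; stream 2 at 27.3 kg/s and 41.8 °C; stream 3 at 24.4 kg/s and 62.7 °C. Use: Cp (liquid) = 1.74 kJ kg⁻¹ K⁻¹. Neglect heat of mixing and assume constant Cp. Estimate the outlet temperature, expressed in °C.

Adiabatic, steady state ⇒ Σ ṁᵢCp,ᵢ(T_out − Tᵢ) = 0
T_out = Σ ṁᵢCp,ᵢTᵢ / Σ ṁᵢCp,ᵢ
      = 7456.4 / 131.02 = 56.909 °C

T_out = 56.9 °C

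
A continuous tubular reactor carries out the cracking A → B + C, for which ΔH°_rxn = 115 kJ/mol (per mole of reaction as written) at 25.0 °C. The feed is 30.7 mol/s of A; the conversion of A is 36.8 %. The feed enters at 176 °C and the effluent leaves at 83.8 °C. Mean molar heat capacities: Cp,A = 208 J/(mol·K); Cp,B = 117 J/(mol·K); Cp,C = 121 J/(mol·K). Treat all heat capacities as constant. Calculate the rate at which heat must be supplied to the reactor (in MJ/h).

Extent of reaction ξ = 0.368 × 30.7 = 11.298 mol/s
Reaction term: ξ·ΔH°_rxn = 11.298 × 115 = 1299.2 kJ/s
Sensible, feed 176→25 °C: -964.23 kJ/s
Outlet flows (mol/s): A 19.402, B 11.298, C 11.298
Sensible, products 25→83.8 °C: 395.4 kJ/s
Q = ΔH = 730.4 kJ/s = 730.4 kW
Heat supplied = 2629.4 MJ/h

Q_in = 2630 MJ/h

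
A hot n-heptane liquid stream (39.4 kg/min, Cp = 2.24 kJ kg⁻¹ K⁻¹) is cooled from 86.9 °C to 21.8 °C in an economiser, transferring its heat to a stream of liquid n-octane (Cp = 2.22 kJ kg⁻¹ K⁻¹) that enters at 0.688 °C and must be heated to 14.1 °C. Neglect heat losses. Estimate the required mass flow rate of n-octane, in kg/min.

ṁ_c = 193 kg/min

Heat released by hot stream: Q = 39.4 × 2.24 × (86.9 − 21.8) = 5745.5 kJ/min
Energy balance on cold side (adiabatic exchanger): Q = ṁ_c·Cp_c·(T_c,out − T_c,in)
ṁ_c = 5745.5 / [2.22 × (14.1 − 0.688)] = 192.97 kg/min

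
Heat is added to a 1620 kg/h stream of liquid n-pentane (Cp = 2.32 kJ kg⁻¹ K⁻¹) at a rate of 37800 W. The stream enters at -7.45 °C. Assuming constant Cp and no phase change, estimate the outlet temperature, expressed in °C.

T_out = 28.8 °C

Q = 37800 W = 136080 kJ/h
ΔT = Q/(ṁ·Cp) = 136080/(1620×2.32) = 36.207 K
T_out = -7.45 + 36.207 = 28.757 °C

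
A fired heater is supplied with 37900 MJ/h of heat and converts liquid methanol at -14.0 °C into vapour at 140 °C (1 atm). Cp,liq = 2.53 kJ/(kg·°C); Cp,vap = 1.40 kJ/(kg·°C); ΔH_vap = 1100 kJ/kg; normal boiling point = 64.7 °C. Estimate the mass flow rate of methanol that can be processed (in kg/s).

Δh = 2.53×(64.7−-14.0) + 1100 + 1.40×(140−64.7) = 1404.5 kJ/kg
Q = 37900 MJ/h = 10528 kJ/s = 10528 kJ/s
ṁ = Q/Δh = 10528 / 1404.5 = 7.4956 kg/s

ṁ = 7.50 kg/s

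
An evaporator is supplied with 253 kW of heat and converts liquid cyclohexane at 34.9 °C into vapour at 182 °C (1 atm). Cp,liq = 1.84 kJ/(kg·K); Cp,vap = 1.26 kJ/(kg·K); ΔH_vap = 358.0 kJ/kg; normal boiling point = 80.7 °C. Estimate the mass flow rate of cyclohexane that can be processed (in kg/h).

Δh = 1.84×(80.7−34.9) + 358.0 + 1.26×(182−80.7) = 569.91 kJ/kg
Q = 253 kW = 253 kJ/s = 910800 kJ/h
ṁ = Q/Δh = 910800 / 569.91 = 1598.1 kg/h

ṁ = 1600 kg/h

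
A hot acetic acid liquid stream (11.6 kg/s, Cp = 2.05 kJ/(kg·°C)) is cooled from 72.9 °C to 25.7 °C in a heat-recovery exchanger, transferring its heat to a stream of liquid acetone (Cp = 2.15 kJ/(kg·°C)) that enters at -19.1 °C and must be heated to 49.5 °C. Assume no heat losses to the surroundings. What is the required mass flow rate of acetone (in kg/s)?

Heat released by hot stream: Q = 11.6 × 2.05 × (72.9 − 25.7) = 1122.4 kJ/s
Energy balance on cold side (adiabatic exchanger): Q = ṁ_c·Cp_c·(T_c,out − T_c,in)
ṁ_c = 1122.4 / [2.15 × (49.5 − -19.1)] = 7.6101 kg/s

ṁ_c = 7.61 kg/s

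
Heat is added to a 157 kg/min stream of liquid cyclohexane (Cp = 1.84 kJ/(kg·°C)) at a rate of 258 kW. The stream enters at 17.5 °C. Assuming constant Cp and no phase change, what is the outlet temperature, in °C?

T_out = 71.1 °C

Q = 258 kW = 15480 kJ/min
ΔT = Q/(ṁ·Cp) = 15480/(157×1.84) = 53.586 K
T_out = 17.5 + 53.586 = 71.086 °C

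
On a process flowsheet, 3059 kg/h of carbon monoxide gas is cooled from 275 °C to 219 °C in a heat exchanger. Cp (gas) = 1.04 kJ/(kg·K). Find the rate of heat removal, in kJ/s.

Q = ṁ·Cp·ΔT = 3059 × 1.04 × (219 − 275) = -178160 kJ/h
Converting: 178160 / 3600 s = 49.488 kW

Q_c = 49.5 kJ/s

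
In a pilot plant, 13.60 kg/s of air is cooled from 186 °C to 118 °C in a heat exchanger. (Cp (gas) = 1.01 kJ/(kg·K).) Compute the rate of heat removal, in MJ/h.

Q = ṁ·Cp·ΔT = 13.60 × 1.01 × (118 − 186) = -934.05 kJ/s
Cooling duty = 3362.6 MJ/h

Q_c = 3360 MJ/h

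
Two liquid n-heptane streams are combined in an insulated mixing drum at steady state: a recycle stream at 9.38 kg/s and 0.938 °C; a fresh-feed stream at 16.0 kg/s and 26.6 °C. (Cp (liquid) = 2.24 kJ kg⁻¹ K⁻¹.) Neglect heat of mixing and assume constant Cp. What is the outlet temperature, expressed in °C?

No heat crosses the boundary, so H_out = H_in.
T_out = Σ ṁᵢCp,ᵢTᵢ / Σ ṁᵢCp,ᵢ
      = 973.05 / 56.851 = 17.116 °C

T_out = 17.1 °C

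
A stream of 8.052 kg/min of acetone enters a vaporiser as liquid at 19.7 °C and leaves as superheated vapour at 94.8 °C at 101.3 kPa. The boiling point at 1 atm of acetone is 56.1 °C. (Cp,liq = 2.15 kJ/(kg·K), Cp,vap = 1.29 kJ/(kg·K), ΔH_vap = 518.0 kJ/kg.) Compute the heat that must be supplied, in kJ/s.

liquid 19.7→56.1 °C: 78.26 kJ/kg
vaporisation at 56.1 °C: 518 kJ/kg
vapour 56.1→94.8 °C: 49.923 kJ/kg
Δh = 78.26 + 518 + 49.923 = 646.18 kJ/kg
Q = ṁ·Δh = 8.052 kg/min × 646.18 kJ/kg = 5203.1 kJ/min
|Q| = 86.718 kW

Q = 86.7 kJ/s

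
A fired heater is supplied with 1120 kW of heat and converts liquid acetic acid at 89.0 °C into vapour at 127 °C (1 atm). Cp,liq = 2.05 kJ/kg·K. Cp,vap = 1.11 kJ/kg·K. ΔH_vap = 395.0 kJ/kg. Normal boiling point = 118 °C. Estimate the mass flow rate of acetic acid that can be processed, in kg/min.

Δh = 2.05×(118−89.0) + 395.0 + 1.11×(127−118) = 464.44 kJ/kg
Q = 1120 kW = 1120 kJ/s = 67200 kJ/min
ṁ = Q/Δh = 67200 / 464.44 = 144.69 kg/min

ṁ = 145 kg/min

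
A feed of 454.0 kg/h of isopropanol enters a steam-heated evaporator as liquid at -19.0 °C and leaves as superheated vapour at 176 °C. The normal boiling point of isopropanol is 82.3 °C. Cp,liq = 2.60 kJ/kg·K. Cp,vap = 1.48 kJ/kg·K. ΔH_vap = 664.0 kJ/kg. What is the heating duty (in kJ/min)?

Q = 8070 kJ/min

liquid -19.0→82.3 °C: 263.38 kJ/kg
vaporisation at 82.3 °C: 664 kJ/kg
vapour 82.3→176 °C: 138.68 kJ/kg
Δh = 263.38 + 664 + 138.68 = 1066.1 kJ/kg
Q = ṁ·Δh = 454.0 kg/h × 1066.1 kJ/kg = 483990 kJ/h
|Q| = 134.44 kW = 8066.5 kJ/min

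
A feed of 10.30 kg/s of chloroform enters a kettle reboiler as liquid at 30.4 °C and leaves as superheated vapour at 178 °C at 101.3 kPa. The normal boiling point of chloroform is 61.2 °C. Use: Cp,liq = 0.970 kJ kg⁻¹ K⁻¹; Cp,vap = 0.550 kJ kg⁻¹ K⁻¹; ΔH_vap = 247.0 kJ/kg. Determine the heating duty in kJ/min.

Q = 211000 kJ/min

liquid 30.4→61.2 °C: 29.876 kJ/kg
vaporisation at 61.2 °C: 247 kJ/kg
vapour 61.2→178 °C: 64.24 kJ/kg
Δh = 29.876 + 247 + 64.24 = 341.12 kJ/kg
Q = ṁ·Δh = 10.30 kg/s × 341.12 kJ/kg = 3513.5 kJ/s
|Q| = 3513.5 kW = 210810 kJ/min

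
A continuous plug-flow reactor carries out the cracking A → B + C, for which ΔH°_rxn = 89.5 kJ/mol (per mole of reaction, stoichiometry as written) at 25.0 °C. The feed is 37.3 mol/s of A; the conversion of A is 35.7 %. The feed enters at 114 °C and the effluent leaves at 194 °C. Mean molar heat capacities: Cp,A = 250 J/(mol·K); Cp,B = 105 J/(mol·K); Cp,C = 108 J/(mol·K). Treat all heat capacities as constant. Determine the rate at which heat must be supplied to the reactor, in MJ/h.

Q_in = 6680 MJ/h

Extent of reaction ξ = 0.357 × 37.3 = 13.316 mol/s
Reaction term: ξ·ΔH°_rxn = 13.316 × 89.5 = 1191.8 kJ/s
Sensible, feed 114→25 °C: -829.92 kJ/s
Outlet flows (mol/s): A 23.984, B 13.316, C 13.316
Sensible, products 25→194 °C: 1492.7 kJ/s
Q = ΔH = 1854.5 kJ/s = 1854.5 kW
Heat supplied = 6676.3 MJ/h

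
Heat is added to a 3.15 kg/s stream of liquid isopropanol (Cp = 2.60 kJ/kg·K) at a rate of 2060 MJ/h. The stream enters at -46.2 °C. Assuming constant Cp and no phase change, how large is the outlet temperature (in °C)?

Q = 2060 MJ/h = 572.22 kJ/s
ΔT = Q/(ṁ·Cp) = 572.22/(3.15×2.60) = 69.868 K
T_out = -46.2 + 69.868 = 23.668 °C

T_out = 23.7 °C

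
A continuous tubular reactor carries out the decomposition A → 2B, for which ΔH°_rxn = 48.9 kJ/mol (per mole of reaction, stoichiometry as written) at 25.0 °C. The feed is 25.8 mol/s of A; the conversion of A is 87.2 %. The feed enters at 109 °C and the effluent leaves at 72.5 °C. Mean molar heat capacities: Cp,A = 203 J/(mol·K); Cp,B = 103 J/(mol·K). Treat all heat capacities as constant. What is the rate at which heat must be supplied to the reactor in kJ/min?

Q_in = 54700 kJ/min

Extent of reaction ξ = 0.872 × 25.8 = 22.498 mol/s
Reaction term: ξ·ΔH°_rxn = 22.498 × 48.9 = 1100.1 kJ/s
Sensible, feed 109→25 °C: -439.94 kJ/s
Outlet flows (mol/s): A 3.3024, B 44.995
Sensible, products 25→72.5 °C: 251.98 kJ/s
Q = ΔH = 912.17 kJ/s = 912.17 kW
Heat supplied = 54730 kJ/min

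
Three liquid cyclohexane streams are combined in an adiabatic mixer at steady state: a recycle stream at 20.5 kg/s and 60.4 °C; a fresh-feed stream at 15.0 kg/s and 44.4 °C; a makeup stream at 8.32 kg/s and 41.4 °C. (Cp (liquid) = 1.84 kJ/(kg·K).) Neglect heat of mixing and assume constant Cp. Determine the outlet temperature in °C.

T_out = 51.3 °C

Adiabatic, steady state ⇒ Σ ṁᵢCp,ᵢ(T_out − Tᵢ) = 0
Σ ṁᵢCp,ᵢTᵢ = 20.5×1.84×60.4 + 15.0×1.84×44.4 + 8.32×1.84×41.4 = 4137.5
Σ ṁᵢCp,ᵢ = 20.5×1.84 + 15.0×1.84 + 8.32×1.84 = 80.629
T_out = 4137.5 / 80.629 = 51.316 °C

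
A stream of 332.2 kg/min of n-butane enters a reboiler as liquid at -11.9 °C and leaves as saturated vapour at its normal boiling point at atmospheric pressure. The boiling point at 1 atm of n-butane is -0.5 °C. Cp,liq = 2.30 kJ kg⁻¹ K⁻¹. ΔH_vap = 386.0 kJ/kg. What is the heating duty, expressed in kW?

Q = 2280 kW

liquid -11.9→-0.5 °C: 26.22 kJ/kg
vaporisation at -0.5 °C: 386 kJ/kg
Δh = 26.22 + 386 = 412.22 kJ/kg
Q = ṁ·Δh = 332.2 kg/min × 412.22 kJ/kg = 136940 kJ/min
|Q| = 2282.3 kW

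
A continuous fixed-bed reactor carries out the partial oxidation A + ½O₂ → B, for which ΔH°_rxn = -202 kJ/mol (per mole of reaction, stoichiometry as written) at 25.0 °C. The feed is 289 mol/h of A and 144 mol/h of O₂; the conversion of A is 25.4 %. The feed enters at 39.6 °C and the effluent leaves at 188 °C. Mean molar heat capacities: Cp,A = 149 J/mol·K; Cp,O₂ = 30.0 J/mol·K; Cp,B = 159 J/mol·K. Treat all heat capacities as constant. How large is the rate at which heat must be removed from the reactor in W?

Extent of reaction ξ = 0.254 × 289 = 73.406 mol/h
Reaction term: ξ·ΔH°_rxn = 73.406 × -202 = -14828 kJ/h
Sensible, feed 39.6→25 °C: -691.76 kJ/h
Outlet flows (mol/h): A 215.59, O₂ 107.3, B 73.406
Sensible, products 25→188 °C: 7663.3 kJ/h
Q = ΔH = -7856.5 kJ/h = -2.1824 kW
Heat removed = 2182.4 W

Q_out = 2180 W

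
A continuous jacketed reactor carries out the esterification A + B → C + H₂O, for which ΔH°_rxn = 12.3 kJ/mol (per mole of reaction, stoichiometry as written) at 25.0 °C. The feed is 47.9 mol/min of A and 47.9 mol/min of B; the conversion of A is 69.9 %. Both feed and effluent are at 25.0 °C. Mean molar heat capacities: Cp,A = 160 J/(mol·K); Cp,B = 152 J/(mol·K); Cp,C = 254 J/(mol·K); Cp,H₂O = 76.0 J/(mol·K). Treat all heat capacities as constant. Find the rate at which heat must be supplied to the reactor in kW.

Extent of reaction ξ = 0.699 × 47.9 = 33.482 mol/min
Reaction term: ξ·ΔH°_rxn = 33.482 × 12.3 = 411.83 kJ/min
Q = ΔH = 411.83 kJ/min = 6.8638 kW
Heat supplied = 6.8638 kW

Q_in = 6.86 kW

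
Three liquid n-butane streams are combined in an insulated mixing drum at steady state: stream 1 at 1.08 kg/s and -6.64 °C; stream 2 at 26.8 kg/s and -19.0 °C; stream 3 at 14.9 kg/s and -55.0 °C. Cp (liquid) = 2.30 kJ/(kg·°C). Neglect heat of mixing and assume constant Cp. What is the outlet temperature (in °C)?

T_out = -31.2 °C

No heat crosses the boundary, so H_out = H_in.
Σ ṁᵢCp,ᵢTᵢ = 1.08×2.30×-6.64 + 26.8×2.30×-19.0 + 14.9×2.30×-55.0 = -3072.5
Σ ṁᵢCp,ᵢ = 1.08×2.30 + 26.8×2.30 + 14.9×2.30 = 98.394
T_out = -3072.5 / 98.394 = -31.227 °C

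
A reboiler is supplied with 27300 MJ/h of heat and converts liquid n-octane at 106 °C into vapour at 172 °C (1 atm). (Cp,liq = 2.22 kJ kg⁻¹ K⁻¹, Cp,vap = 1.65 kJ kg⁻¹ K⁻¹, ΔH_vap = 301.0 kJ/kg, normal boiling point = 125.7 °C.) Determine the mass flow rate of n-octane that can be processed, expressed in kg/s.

ṁ = 18.0 kg/s

Δh = 2.22×(125.7−106) + 301.0 + 1.65×(172−125.7) = 421.13 kJ/kg
Q = 27300 MJ/h = 7583.3 kJ/s = 7583.3 kJ/s
ṁ = Q/Δh = 7583.3 / 421.13 = 18.007 kg/s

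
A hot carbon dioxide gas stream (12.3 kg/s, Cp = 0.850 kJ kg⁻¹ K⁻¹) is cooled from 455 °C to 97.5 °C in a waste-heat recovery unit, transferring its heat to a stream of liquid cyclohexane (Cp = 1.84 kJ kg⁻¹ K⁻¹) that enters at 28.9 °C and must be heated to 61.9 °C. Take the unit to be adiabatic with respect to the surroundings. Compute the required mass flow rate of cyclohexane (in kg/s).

Heat released by hot stream: Q = 12.3 × 0.850 × (455 − 97.5) = 3737.7 kJ/s
Energy balance on cold side (adiabatic exchanger): Q = ṁ_c·Cp_c·(T_c,out − T_c,in)
ṁ_c = 3737.7 / [1.84 × (61.9 − 28.9)] = 61.556 kg/s

ṁ_c = 61.6 kg/s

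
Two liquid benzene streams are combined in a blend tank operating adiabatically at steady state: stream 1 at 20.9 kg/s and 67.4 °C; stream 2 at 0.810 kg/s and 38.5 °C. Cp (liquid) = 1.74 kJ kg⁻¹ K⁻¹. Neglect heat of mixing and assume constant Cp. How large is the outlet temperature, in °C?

Adiabatic, steady state ⇒ Σ ṁᵢCp,ᵢ(T_out − Tᵢ) = 0
T_out = Σ ṁᵢCp,ᵢTᵢ / Σ ṁᵢCp,ᵢ
      = 2505.3 / 37.775 = 66.322 °C

T_out = 66.3 °C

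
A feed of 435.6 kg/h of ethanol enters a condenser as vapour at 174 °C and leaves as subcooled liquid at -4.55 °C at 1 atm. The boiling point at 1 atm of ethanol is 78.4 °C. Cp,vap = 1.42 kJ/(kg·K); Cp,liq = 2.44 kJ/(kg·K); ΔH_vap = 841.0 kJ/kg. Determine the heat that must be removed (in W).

Q_c = 143000 W

vapour 174→78.4 °C: -135.75 kJ/kg
condensation at 78.4 °C: -841 kJ/kg
liquid 78.4→-4.55 °C: -202.4 kJ/kg
Δh = -135.75 + -841 + -202.4 = -1179.2 kJ/kg
Q = ṁ·Δh = 435.6 kg/h × -1179.2 kJ/kg = -513640 kJ/h
|Q| = 142.68 kW = 142680 W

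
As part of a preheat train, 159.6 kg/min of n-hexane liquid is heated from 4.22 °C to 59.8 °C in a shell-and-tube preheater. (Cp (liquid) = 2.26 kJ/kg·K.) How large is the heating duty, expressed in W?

Q = ṁ·Cp·ΔT = 159.6 × 2.26 × (59.8 − 4.22) = 20047 kJ/min
Converting: 20047 / 60 s = 334.12 kW
Heating duty = 334120 W

Q = 334000 W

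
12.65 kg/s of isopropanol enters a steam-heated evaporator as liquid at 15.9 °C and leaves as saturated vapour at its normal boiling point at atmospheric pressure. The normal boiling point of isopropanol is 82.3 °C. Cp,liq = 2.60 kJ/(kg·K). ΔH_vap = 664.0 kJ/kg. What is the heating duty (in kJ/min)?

Q = 635000 kJ/min

liquid 15.9→82.3 °C: 172.64 kJ/kg
vaporisation at 82.3 °C: 664 kJ/kg
Δh = 172.64 + 664 = 836.64 kJ/kg
Q = ṁ·Δh = 12.65 kg/s × 836.64 kJ/kg = 10583 kJ/s
|Q| = 10583 kW = 635010 kJ/min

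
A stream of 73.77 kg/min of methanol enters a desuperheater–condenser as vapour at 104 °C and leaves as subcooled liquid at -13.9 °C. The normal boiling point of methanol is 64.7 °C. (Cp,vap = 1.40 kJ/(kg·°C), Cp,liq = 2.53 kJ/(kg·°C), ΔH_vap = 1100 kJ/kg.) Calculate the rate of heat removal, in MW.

vapour 104→64.7 °C: -55.02 kJ/kg
condensation at 64.7 °C: -1100 kJ/kg
liquid 64.7→-13.9 °C: -198.86 kJ/kg
Δh = -55.02 + -1100 + -198.86 = -1353.9 kJ/kg
Q = ṁ·Δh = 73.77 kg/min × -1353.9 kJ/kg = -99876 kJ/min
|Q| = 1664.6 kW = 1.6646 MW

Q_c = 1.66 MW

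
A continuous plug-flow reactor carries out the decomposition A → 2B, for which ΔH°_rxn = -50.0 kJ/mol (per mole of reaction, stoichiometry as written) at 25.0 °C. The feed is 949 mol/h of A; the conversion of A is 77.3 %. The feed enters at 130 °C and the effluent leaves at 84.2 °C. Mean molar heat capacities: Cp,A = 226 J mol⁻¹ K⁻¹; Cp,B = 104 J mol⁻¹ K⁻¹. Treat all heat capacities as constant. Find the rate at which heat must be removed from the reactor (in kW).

Q_out = 13.1 kW

Extent of reaction ξ = 0.773 × 949 = 733.58 mol/h
Reaction term: ξ·ΔH°_rxn = 733.58 × -50.0 = -36679 kJ/h
Sensible, feed 130→25 °C: -22520 kJ/h
Outlet flows (mol/h): A 215.42, B 1467.2
Sensible, products 25→84.2 °C: 11915 kJ/h
Q = ΔH = -47283 kJ/h = -13.134 kW
Heat removed = 13.134 kW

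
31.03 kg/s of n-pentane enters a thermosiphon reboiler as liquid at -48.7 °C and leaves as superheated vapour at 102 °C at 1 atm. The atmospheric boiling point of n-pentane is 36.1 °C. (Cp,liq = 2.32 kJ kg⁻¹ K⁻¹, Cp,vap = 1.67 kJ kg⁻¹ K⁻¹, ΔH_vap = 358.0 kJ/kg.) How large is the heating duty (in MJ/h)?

Q = 74300 MJ/h

liquid -48.7→36.1 °C: 196.74 kJ/kg
vaporisation at 36.1 °C: 358 kJ/kg
vapour 36.1→102 °C: 110.05 kJ/kg
Δh = 196.74 + 358 + 110.05 = 664.79 kJ/kg
Q = ṁ·Δh = 31.03 kg/s × 664.79 kJ/kg = 20628 kJ/s
|Q| = 20628 kW = 74262 MJ/h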